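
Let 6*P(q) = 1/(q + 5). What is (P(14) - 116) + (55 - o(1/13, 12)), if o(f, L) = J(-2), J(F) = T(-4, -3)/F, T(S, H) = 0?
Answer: -6953/114 ≈ -60.991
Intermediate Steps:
J(F) = 0 (J(F) = 0/F = 0)
o(f, L) = 0
P(q) = 1/(6*(5 + q)) (P(q) = 1/(6*(q + 5)) = 1/(6*(5 + q)))
(P(14) - 116) + (55 - o(1/13, 12)) = (1/(6*(5 + 14)) - 116) + (55 - 1*0) = ((⅙)/19 - 116) + (55 + 0) = ((⅙)*(1/19) - 116) + 55 = (1/114 - 116) + 55 = -13223/114 + 55 = -6953/114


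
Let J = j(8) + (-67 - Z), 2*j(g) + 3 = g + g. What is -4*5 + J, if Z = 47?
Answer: -255/2 ≈ -127.50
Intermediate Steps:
j(g) = -3/2 + g (j(g) = -3/2 + (g + g)/2 = -3/2 + (2*g)/2 = -3/2 + g)
J = -215/2 (J = (-3/2 + 8) + (-67 - 1*47) = 13/2 + (-67 - 47) = 13/2 - 114 = -215/2 ≈ -107.50)
-4*5 + J = -4*5 - 215/2 = -20 - 215/2 = -255/2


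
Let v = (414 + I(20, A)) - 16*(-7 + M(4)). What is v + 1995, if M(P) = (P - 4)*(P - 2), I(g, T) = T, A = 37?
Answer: 2558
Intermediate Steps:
M(P) = (-4 + P)*(-2 + P)
v = 563 (v = (414 + 37) - 16*(-7 + (8 + 4² - 6*4)) = 451 - 16*(-7 + (8 + 16 - 24)) = 451 - 16*(-7 + 0) = 451 - 16*(-7) = 451 + 112 = 563)
v + 1995 = 563 + 1995 = 2558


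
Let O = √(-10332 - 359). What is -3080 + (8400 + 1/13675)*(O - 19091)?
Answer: -2193025308091/13675 + 114870001*I*√10691/13675 ≈ -1.6037e+8 + 8.6854e+5*I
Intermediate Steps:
O = I*√10691 (O = √(-10691) = I*√10691 ≈ 103.4*I)
-3080 + (8400 + 1/13675)*(O - 19091) = -3080 + (8400 + 1/13675)*(I*√10691 - 19091) = -3080 + (8400 + 1/13675)*(-19091 + I*√10691) = -3080 + 114870001*(-19091 + I*√10691)/13675 = -3080 + (-2192983189091/13675 + 114870001*I*√10691/13675) = -2193025308091/13675 + 114870001*I*√10691/13675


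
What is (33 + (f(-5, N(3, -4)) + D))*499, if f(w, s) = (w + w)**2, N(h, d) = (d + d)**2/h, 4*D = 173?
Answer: 351795/4 ≈ 87949.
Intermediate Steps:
D = 173/4 (D = (1/4)*173 = 173/4 ≈ 43.250)
N(h, d) = 4*d**2/h (N(h, d) = (2*d)**2/h = (4*d**2)/h = 4*d**2/h)
f(w, s) = 4*w**2 (f(w, s) = (2*w)**2 = 4*w**2)
(33 + (f(-5, N(3, -4)) + D))*499 = (33 + (4*(-5)**2 + 173/4))*499 = (33 + (4*25 + 173/4))*499 = (33 + (100 + 173/4))*499 = (33 + 573/4)*499 = (705/4)*499 = 351795/4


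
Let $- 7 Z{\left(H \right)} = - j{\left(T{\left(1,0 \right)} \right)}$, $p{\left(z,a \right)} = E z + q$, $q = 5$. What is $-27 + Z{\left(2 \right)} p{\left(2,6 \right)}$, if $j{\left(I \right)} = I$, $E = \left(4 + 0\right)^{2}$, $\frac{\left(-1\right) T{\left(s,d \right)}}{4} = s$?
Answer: $- \frac{337}{7} \approx -48.143$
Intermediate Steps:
$T{\left(s,d \right)} = - 4 s$
$E = 16$ ($E = 4^{2} = 16$)
$p{\left(z,a \right)} = 5 + 16 z$ ($p{\left(z,a \right)} = 16 z + 5 = 5 + 16 z$)
$Z{\left(H \right)} = - \frac{4}{7}$ ($Z{\left(H \right)} = - \frac{\left(-1\right) \left(\left(-4\right) 1\right)}{7} = - \frac{\left(-1\right) \left(-4\right)}{7} = \left(- \frac{1}{7}\right) 4 = - \frac{4}{7}$)
$-27 + Z{\left(2 \right)} p{\left(2,6 \right)} = -27 - \frac{4 \left(5 + 16 \cdot 2\right)}{7} = -27 - \frac{4 \left(5 + 32\right)}{7} = -27 - \frac{148}{7} = - \frac{337}{7}$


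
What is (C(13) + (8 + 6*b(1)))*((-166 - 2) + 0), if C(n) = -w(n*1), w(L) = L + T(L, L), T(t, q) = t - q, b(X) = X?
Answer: -168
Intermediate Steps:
w(L) = L (w(L) = L + (L - L) = L + 0 = L)
C(n) = -n
(C(13) + (8 + 6*b(1)))*((-166 - 2) + 0) = (-1*13 + (8 + 6*1))*((-166 - 2) + 0) = (-13 + (8 + 6))*(-168 + 0) = (-13 + 14)*(-168) = 1*(-168) = -168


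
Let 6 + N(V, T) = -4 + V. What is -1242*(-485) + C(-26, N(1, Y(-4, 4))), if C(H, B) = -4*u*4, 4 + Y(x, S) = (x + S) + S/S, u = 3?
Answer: 602322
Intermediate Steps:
Y(x, S) = -3 + S + x (Y(x, S) = -4 + ((x + S) + S/S) = -4 + ((S + x) + 1) = -4 + (1 + S + x) = -3 + S + x)
N(V, T) = -10 + V (N(V, T) = -6 + (-4 + V) = -10 + V)
C(H, B) = -48 (C(H, B) = -4*3*4 = -12*4 = -48)
-1242*(-485) + C(-26, N(1, Y(-4, 4))) = -1242*(-485) - 48 = 602370 - 48 = 602322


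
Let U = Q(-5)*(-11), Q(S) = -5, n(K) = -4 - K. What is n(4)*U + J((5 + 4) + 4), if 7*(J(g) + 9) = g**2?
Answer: -2974/7 ≈ -424.86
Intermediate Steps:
U = 55 (U = -5*(-11) = 55)
J(g) = -9 + g**2/7
n(4)*U + J((5 + 4) + 4) = (-4 - 1*4)*55 + (-9 + ((5 + 4) + 4)**2/7) = (-4 - 4)*55 + (-9 + (9 + 4)**2/7) = -8*55 + (-9 + (1/7)*13**2) = -440 + (-9 + (1/7)*169) = -440 + (-9 + 169/7) = -440 + 106/7 = -2974/7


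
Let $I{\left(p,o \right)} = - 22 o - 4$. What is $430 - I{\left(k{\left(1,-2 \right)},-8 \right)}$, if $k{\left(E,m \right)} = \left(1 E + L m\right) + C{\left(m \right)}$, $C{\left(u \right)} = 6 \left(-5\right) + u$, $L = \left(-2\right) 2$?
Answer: $258$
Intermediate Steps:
$L = -4$
$C{\left(u \right)} = -30 + u$
$k{\left(E,m \right)} = -30 + E - 3 m$ ($k{\left(E,m \right)} = \left(1 E - 4 m\right) + \left(-30 + m\right) = \left(E - 4 m\right) + \left(-30 + m\right) = -30 + E - 3 m$)
$I{\left(p,o \right)} = -4 - 22 o$
$430 - I{\left(k{\left(1,-2 \right)},-8 \right)} = 430 - \left(-4 - -176\right) = 430 - \left(-4 + 176\right) = 430 - 172 = 258$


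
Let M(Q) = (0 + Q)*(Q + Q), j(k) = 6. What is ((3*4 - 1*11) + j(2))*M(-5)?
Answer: 350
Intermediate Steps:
M(Q) = 2*Q**2 (M(Q) = Q*(2*Q) = 2*Q**2)
((3*4 - 1*11) + j(2))*M(-5) = ((3*4 - 1*11) + 6)*(2*(-5)**2) = ((12 - 11) + 6)*(2*25) = (1 + 6)*50 = 7*50 = 350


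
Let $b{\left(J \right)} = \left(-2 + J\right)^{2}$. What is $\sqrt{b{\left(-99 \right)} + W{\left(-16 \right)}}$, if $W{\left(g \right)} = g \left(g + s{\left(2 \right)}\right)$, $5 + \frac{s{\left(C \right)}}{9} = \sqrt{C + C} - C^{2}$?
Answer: $\sqrt{11465} \approx 107.07$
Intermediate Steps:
$s{\left(C \right)} = -45 - 9 C^{2} + 9 \sqrt{2} \sqrt{C}$ ($s{\left(C \right)} = -45 + 9 \left(\sqrt{C + C} - C^{2}\right) = -45 + 9 \left(\sqrt{2 C} - C^{2}\right) = -45 + 9 \left(\sqrt{2} \sqrt{C} - C^{2}\right) = -45 + 9 \left(- C^{2} + \sqrt{2} \sqrt{C}\right) = -45 + \left(- 9 C^{2} + 9 \sqrt{2} \sqrt{C}\right) = -45 - 9 C^{2} + 9 \sqrt{2} \sqrt{C}$)
$W{\left(g \right)} = g \left(-63 + g\right)$ ($W{\left(g \right)} = g \left(g - \left(45 + 36 - 9 \sqrt{2} \sqrt{2}\right)\right) = g \left(g - 63\right) = g \left(-63 + g\right)$)
$\sqrt{b{\left(-99 \right)} + W{\left(-16 \right)}} = \sqrt{\left(-2 - 99\right)^{2} - 16 \left(-63 - 16\right)} = \sqrt{\left(-101\right)^{2} - -1264} = \sqrt{10201 + 1264} = \sqrt{11465}$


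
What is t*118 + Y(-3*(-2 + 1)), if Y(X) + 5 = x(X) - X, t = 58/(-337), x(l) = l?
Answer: -8529/337 ≈ -25.309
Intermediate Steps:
t = -58/337 (t = 58*(-1/337) = -58/337 ≈ -0.17211)
Y(X) = -5 (Y(X) = -5 + (X - X) = -5 + 0 = -5)
t*118 + Y(-3*(-2 + 1)) = -58/337*118 - 5 = -6844/337 - 5 = -8529/337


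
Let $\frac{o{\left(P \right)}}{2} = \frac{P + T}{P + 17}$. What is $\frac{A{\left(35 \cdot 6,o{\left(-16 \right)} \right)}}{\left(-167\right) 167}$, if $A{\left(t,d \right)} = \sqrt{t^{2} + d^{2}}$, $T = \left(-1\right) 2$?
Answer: $- \frac{6 \sqrt{1261}}{27889} \approx -0.0076397$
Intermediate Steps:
$T = -2$
$o{\left(P \right)} = \frac{2 \left(-2 + P\right)}{17 + P}$ ($o{\left(P \right)} = 2 \frac{P - 2}{P + 17} = 2 \frac{-2 + P}{17 + P} = \frac{2 \left(-2 + P\right)}{17 + P}$)
$A{\left(t,d \right)} = \sqrt{d^{2} + t^{2}}$
$\frac{A{\left(35 \cdot 6,o{\left(-16 \right)} \right)}}{\left(-167\right) 167} = \frac{\sqrt{\left(\frac{2 \left(-2 - 16\right)}{17 - 16}\right)^{2} + \left(35 \cdot 6\right)^{2}}}{\left(-167\right) 167} = \frac{\sqrt{\left(2 \cdot 1^{-1} \left(-18\right)\right)^{2} + 210^{2}}}{-27889} = \sqrt{\left(2 \cdot 1 \left(-18\right)\right)^{2} + 44100} \left(- \frac{1}{27889}\right) = \sqrt{\left(-36\right)^{2} + 44100} \left(- \frac{1}{27889}\right) = \sqrt{1296 + 44100} \left(- \frac{1}{27889}\right) = \sqrt{45396} \left(- \frac{1}{27889}\right) = 6 \sqrt{1261} \left(- \frac{1}{27889}\right) = - \frac{6 \sqrt{1261}}{27889}$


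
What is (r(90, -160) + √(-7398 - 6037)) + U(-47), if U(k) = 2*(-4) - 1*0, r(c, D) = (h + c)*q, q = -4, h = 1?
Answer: -372 + I*√13435 ≈ -372.0 + 115.91*I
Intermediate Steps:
r(c, D) = -4 - 4*c (r(c, D) = (1 + c)*(-4) = -4 - 4*c)
U(k) = -8 (U(k) = -8 + 0 = -8)
(r(90, -160) + √(-7398 - 6037)) + U(-47) = ((-4 - 4*90) + √(-7398 - 6037)) - 8 = ((-4 - 360) + √(-13435)) - 8 = (-364 + I*√13435) - 8 = -372 + I*√13435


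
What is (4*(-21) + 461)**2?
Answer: 142129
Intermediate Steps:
(4*(-21) + 461)**2 = (-84 + 461)**2 = 377**2 = 142129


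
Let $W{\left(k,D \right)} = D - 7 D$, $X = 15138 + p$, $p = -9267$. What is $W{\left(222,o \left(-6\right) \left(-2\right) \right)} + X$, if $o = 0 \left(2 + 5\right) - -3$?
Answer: $5655$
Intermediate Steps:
$o = 3$ ($o = 0 \cdot 7 + 3 = 0 + 3 = 3$)
$X = 5871$ ($X = 15138 - 9267 = 5871$)
$W{\left(k,D \right)} = - 6 D$
$W{\left(222,o \left(-6\right) \left(-2\right) \right)} + X = - 6 \cdot 3 \left(-6\right) \left(-2\right) + 5871 = - 6 \left(\left(-18\right) \left(-2\right)\right) + 5871 = \left(-6\right) 36 + 5871 = -216 + 5871 = 5655$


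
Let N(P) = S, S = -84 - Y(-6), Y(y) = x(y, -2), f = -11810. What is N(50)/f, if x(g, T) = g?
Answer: 39/5905 ≈ 0.0066046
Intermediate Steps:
Y(y) = y
S = -78 (S = -84 - 1*(-6) = -84 + 6 = -78)
N(P) = -78
N(50)/f = -78/(-11810) = -78*(-1/11810) = 39/5905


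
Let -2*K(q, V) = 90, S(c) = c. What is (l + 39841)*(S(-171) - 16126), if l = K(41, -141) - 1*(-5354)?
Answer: -735809550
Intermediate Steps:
K(q, V) = -45 (K(q, V) = -1/2*90 = -45)
l = 5309 (l = -45 - 1*(-5354) = -45 + 5354 = 5309)
(l + 39841)*(S(-171) - 16126) = (5309 + 39841)*(-171 - 16126) = 45150*(-16297) = -735809550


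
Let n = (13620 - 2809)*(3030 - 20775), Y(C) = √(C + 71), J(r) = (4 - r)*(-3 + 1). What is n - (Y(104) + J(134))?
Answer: -191841455 - 5*√7 ≈ -1.9184e+8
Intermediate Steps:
J(r) = -8 + 2*r (J(r) = (4 - r)*(-2) = -8 + 2*r)
Y(C) = √(71 + C)
n = -191841195 (n = 10811*(-17745) = -191841195)
n - (Y(104) + J(134)) = -191841195 - (√(71 + 104) + (-8 + 2*134)) = -191841195 - (√175 + (-8 + 268)) = -191841195 - (5*√7 + 260) = -191841195 - (260 + 5*√7) = -191841195 + (-260 - 5*√7) = -191841455 - 5*√7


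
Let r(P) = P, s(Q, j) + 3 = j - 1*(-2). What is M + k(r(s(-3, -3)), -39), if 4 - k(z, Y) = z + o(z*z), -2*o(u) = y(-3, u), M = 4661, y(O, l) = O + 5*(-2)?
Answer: 9325/2 ≈ 4662.5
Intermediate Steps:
s(Q, j) = -1 + j (s(Q, j) = -3 + (j - 1*(-2)) = -3 + (j + 2) = -3 + (2 + j) = -1 + j)
y(O, l) = -10 + O (y(O, l) = O - 10 = -10 + O)
o(u) = 13/2 (o(u) = -(-10 - 3)/2 = -½*(-13) = 13/2)
k(z, Y) = -5/2 - z (k(z, Y) = 4 - (z + 13/2) = 4 - (13/2 + z) = 4 + (-13/2 - z) = -5/2 - z)
M + k(r(s(-3, -3)), -39) = 4661 + (-5/2 - (-1 - 3)) = 4661 + (-5/2 - 1*(-4)) = 4661 + (-5/2 + 4) = 4661 + 3/2 = 9325/2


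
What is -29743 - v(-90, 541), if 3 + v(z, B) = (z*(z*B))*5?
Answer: -21940240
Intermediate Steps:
v(z, B) = -3 + 5*B*z**2 (v(z, B) = -3 + (z*(z*B))*5 = -3 + (z*(B*z))*5 = -3 + (B*z**2)*5 = -3 + 5*B*z**2)
-29743 - v(-90, 541) = -29743 - (-3 + 5*541*(-90)**2) = -29743 - (-3 + 5*541*8100) = -29743 - (-3 + 21910500) = -29743 - 1*21910497 = -29743 - 21910497 = -21940240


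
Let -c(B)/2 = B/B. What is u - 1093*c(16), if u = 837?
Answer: 3023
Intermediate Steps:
c(B) = -2 (c(B) = -2*B/B = -2*1 = -2)
u - 1093*c(16) = 837 - 1093*(-2) = 837 + 2186 = 3023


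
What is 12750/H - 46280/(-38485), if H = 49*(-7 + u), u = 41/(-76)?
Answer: -2399504096/72036223 ≈ -33.310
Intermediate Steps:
u = -41/76 (u = 41*(-1/76) = -41/76 ≈ -0.53947)
H = -28077/76 (H = 49*(-7 - 41/76) = 49*(-573/76) = -28077/76 ≈ -369.43)
12750/H - 46280/(-38485) = 12750/(-28077/76) - 46280/(-38485) = 12750*(-76/28077) - 46280*(-1/38485) = -323000/9359 + 9256/7697 = -2399504096/72036223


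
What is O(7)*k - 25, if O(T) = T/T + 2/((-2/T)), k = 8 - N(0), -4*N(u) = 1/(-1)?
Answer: -143/2 ≈ -71.500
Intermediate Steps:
N(u) = ¼ (N(u) = -¼/(-1) = -¼*(-1) = ¼)
k = 31/4 (k = 8 - 1*¼ = 8 - ¼ = 31/4 ≈ 7.7500)
O(T) = 1 - T (O(T) = 1 + 2*(-T/2) = 1 - T)
O(7)*k - 25 = (1 - 1*7)*(31/4) - 25 = (1 - 7)*(31/4) - 25 = -6*31/4 - 25 = -93/2 - 25 = -143/2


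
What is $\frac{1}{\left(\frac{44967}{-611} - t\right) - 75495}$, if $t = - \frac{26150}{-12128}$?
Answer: $- \frac{285008}{21538268861} \approx -1.3233 \cdot 10^{-5}$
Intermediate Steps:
$t = \frac{13075}{6064}$ ($t = \left(-26150\right) \left(- \frac{1}{12128}\right) = \frac{13075}{6064} \approx 2.1562$)
$\frac{1}{\left(\frac{44967}{-611} - t\right) - 75495} = \frac{1}{\left(\frac{44967}{-611} - \frac{13075}{6064}\right) - 75495} = \frac{1}{\left(44967 \left(- \frac{1}{611}\right) - \frac{13075}{6064}\right) - 75495} = \frac{1}{\left(- \frac{3459}{47} - \frac{13075}{6064}\right) - 75495} = \frac{1}{- \frac{21589901}{285008} - 75495} = \frac{1}{- \frac{21538268861}{285008}} = - \frac{285008}{21538268861}$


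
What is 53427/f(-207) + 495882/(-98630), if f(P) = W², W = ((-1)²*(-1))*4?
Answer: 2630785449/789040 ≈ 3334.2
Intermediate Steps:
W = -4 (W = (1*(-1))*4 = -1*4 = -4)
f(P) = 16 (f(P) = (-4)² = 16)
53427/f(-207) + 495882/(-98630) = 53427/16 + 495882/(-98630) = 53427*(1/16) + 495882*(-1/98630) = 53427/16 - 247941/49315 = 2630785449/789040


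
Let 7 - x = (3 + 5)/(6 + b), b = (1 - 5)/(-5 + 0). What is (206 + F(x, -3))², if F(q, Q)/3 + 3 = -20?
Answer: 18769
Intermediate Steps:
b = ⅘ (b = -4/(-5) = -4*(-⅕) = ⅘ ≈ 0.80000)
x = 99/17 (x = 7 - (3 + 5)/(6 + ⅘) = 7 - 8/34/5 = 7 - 8*5/34 = 7 - 1*20/17 = 7 - 20/17 = 99/17 ≈ 5.8235)
F(q, Q) = -69 (F(q, Q) = -9 + 3*(-20) = -9 - 60 = -69)
(206 + F(x, -3))² = (206 - 69)² = 137² = 18769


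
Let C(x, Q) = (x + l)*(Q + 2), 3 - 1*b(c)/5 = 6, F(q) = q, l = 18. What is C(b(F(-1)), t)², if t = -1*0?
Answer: 36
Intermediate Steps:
b(c) = -15 (b(c) = 15 - 5*6 = 15 - 30 = -15)
t = 0
C(x, Q) = (2 + Q)*(18 + x) (C(x, Q) = (x + 18)*(Q + 2) = (18 + x)*(2 + Q) = (2 + Q)*(18 + x))
C(b(F(-1)), t)² = (36 + 2*(-15) + 18*0 + 0*(-15))² = (36 - 30 + 0 + 0)² = 6² = 36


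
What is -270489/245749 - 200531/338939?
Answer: -1930952930/1141012607 ≈ -1.6923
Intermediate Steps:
-270489/245749 - 200531/338939 = -270489*1/245749 - 200531*1/338939 = -270489/245749 - 2747/4643 = -1930952930/1141012607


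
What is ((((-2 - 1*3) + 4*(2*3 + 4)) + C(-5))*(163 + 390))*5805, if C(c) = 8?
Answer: 138037095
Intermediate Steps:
((((-2 - 1*3) + 4*(2*3 + 4)) + C(-5))*(163 + 390))*5805 = ((((-2 - 1*3) + 4*(2*3 + 4)) + 8)*(163 + 390))*5805 = ((((-2 - 3) + 4*(6 + 4)) + 8)*553)*5805 = (((-5 + 4*10) + 8)*553)*5805 = (((-5 + 40) + 8)*553)*5805 = ((35 + 8)*553)*5805 = (43*553)*5805 = 23779*5805 = 138037095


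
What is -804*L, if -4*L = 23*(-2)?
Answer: -9246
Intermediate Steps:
L = 23/2 (L = -23*(-2)/4 = -¼*(-46) = 23/2 ≈ 11.500)
-804*L = -804*23/2 = -9246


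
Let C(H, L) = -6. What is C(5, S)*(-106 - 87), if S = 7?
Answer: 1158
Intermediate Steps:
C(5, S)*(-106 - 87) = -6*(-106 - 87) = -6*(-193) = 1158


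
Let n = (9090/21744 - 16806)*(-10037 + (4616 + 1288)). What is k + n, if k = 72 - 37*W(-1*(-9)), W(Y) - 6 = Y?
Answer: 83904040555/1208 ≈ 6.9457e+7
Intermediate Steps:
W(Y) = 6 + Y
k = -483 (k = 72 - 37*(6 - 1*(-9)) = 72 - 37*(6 + 9) = 72 - 37*15 = 72 - 555 = -483)
n = 83904624019/1208 (n = (9090*(1/21744) - 16806)*(-10037 + 5904) = (505/1208 - 16806)*(-4133) = -20301143/1208*(-4133) = 83904624019/1208 ≈ 6.9457e+7)
k + n = -483 + 83904624019/1208 = 83904040555/1208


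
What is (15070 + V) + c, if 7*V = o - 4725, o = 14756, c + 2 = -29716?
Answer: -13215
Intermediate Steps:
c = -29718 (c = -2 - 29716 = -29718)
V = 1433 (V = (14756 - 4725)/7 = (1/7)*10031 = 1433)
(15070 + V) + c = (15070 + 1433) - 29718 = 16503 - 29718 = -13215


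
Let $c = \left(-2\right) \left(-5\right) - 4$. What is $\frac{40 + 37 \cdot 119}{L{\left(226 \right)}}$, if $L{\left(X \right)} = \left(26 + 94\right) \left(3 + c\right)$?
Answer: $\frac{1481}{360} \approx 4.1139$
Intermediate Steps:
$c = 6$ ($c = 10 - 4 = 6$)
$L{\left(X \right)} = 1080$ ($L{\left(X \right)} = \left(26 + 94\right) \left(3 + 6\right) = 120 \cdot 9 = 1080$)
$\frac{40 + 37 \cdot 119}{L{\left(226 \right)}} = \frac{40 + 37 \cdot 119}{1080} = \left(40 + 4403\right) \frac{1}{1080} = 4443 \cdot \frac{1}{1080} = \frac{1481}{360}$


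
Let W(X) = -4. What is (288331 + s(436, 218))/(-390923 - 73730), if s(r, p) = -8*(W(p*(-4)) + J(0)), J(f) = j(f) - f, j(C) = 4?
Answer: -288331/464653 ≈ -0.62053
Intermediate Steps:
J(f) = 4 - f
s(r, p) = 0 (s(r, p) = -8*(-4 + (4 - 1*0)) = -8*(-4 + (4 + 0)) = -8*(-4 + 4) = -8*0 = 0)
(288331 + s(436, 218))/(-390923 - 73730) = (288331 + 0)/(-390923 - 73730) = 288331/(-464653) = 288331*(-1/464653) = -288331/464653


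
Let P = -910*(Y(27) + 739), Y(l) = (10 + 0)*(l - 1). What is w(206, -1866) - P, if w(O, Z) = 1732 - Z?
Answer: 912688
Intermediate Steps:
Y(l) = -10 + 10*l (Y(l) = 10*(-1 + l) = -10 + 10*l)
P = -909090 (P = -910*((-10 + 10*27) + 739) = -910*((-10 + 270) + 739) = -910*(260 + 739) = -910*999 = -909090)
w(206, -1866) - P = (1732 - 1*(-1866)) - 1*(-909090) = (1732 + 1866) + 909090 = 3598 + 909090 = 912688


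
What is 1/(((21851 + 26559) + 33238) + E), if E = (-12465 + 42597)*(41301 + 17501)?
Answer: 1/1771903512 ≈ 5.6436e-10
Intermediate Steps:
E = 1771821864 (E = 30132*58802 = 1771821864)
1/(((21851 + 26559) + 33238) + E) = 1/(((21851 + 26559) + 33238) + 1771821864) = 1/((48410 + 33238) + 1771821864) = 1/(81648 + 1771821864) = 1/1771903512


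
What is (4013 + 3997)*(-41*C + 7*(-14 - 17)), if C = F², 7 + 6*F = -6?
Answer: -6559745/2 ≈ -3.2799e+6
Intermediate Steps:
F = -13/6 (F = -7/6 + (⅙)*(-6) = -7/6 - 1 = -13/6 ≈ -2.1667)
C = 169/36 (C = (-13/6)² = 169/36 ≈ 4.6944)
(4013 + 3997)*(-41*C + 7*(-14 - 17)) = (4013 + 3997)*(-41*169/36 + 7*(-14 - 17)) = 8010*(-6929/36 + 7*(-31)) = 8010*(-6929/36 - 217) = 8010*(-14741/36) = -6559745/2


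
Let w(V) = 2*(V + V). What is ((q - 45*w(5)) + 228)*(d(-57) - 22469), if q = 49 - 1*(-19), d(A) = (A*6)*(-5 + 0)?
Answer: 12538436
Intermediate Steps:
d(A) = -30*A (d(A) = (6*A)*(-5) = -30*A)
q = 68 (q = 49 + 19 = 68)
w(V) = 4*V (w(V) = 2*(2*V) = 4*V)
((q - 45*w(5)) + 228)*(d(-57) - 22469) = ((68 - 180*5) + 228)*(-30*(-57) - 22469) = ((68 - 45*20) + 228)*(1710 - 22469) = ((68 - 900) + 228)*(-20759) = (-832 + 228)*(-20759) = -604*(-20759) = 12538436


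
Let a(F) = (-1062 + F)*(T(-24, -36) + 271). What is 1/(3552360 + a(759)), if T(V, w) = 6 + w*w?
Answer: 1/3075741 ≈ 3.2512e-7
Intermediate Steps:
T(V, w) = 6 + w²
a(F) = -1670526 + 1573*F (a(F) = (-1062 + F)*((6 + (-36)²) + 271) = (-1062 + F)*((6 + 1296) + 271) = (-1062 + F)*(1302 + 271) = (-1062 + F)*1573 = -1670526 + 1573*F)
1/(3552360 + a(759)) = 1/(3552360 + (-1670526 + 1573*759)) = 1/(3552360 + (-1670526 + 1193907)) = 1/(3552360 - 476619) = 1/3075741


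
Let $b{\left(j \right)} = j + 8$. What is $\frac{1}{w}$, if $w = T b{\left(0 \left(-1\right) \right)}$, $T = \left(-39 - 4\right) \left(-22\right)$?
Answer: $\frac{1}{7568} \approx 0.00013214$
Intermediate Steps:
$T = 946$ ($T = \left(-43\right) \left(-22\right) = 946$)
$b{\left(j \right)} = 8 + j$
$w = 7568$ ($w = 946 \left(8 + 0 \left(-1\right)\right) = 946 \left(8 + 0\right) = 946 \cdot 8 = 7568$)
$\frac{1}{w} = \frac{1}{7568}$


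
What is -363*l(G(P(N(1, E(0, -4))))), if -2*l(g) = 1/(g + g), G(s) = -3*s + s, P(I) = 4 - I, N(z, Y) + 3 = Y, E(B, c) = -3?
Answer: -363/80 ≈ -4.5375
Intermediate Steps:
N(z, Y) = -3 + Y
G(s) = -2*s
l(g) = -1/(4*g) (l(g) = -1/(2*(g + g)) = -1/(2*g)/2 = -1/(4*g))
-363*l(G(P(N(1, E(0, -4))))) = -(-363)/(4*((-2*(4 - (-3 - 3))))) = -(-363)/(4*((-2*(4 - 1*(-6))))) = -(-363)/(4*((-2*(4 + 6)))) = -(-363)/(4*((-2*10))) = -(-363)/(4*(-20)) = -(-363)*(-1)/(4*20) = -363*1/80 = -363/80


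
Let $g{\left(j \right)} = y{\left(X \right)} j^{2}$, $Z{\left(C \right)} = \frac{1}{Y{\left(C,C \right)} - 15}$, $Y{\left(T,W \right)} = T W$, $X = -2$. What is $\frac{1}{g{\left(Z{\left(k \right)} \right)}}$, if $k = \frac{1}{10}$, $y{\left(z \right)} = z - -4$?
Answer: $\frac{2247001}{20000} \approx 112.35$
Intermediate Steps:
$y{\left(z \right)} = 4 + z$ ($y{\left(z \right)} = z + 4 = 4 + z$)
$k = \frac{1}{10} \approx 0.1$
$Z{\left(C \right)} = \frac{1}{-15 + C^{2}}$ ($Z{\left(C \right)} = \frac{1}{C C - 15} = \frac{1}{C^{2} - 15} = \frac{1}{-15 + C^{2}}$)
$g{\left(j \right)} = 2 j^{2}$ ($g{\left(j \right)} = \left(4 - 2\right) j^{2} = 2 j^{2}$)
$\frac{1}{g{\left(Z{\left(k \right)} \right)}} = \frac{1}{2 \left(\frac{1}{-15 + \left(\frac{1}{10}\right)^{2}}\right)^{2}} = \frac{1}{2 \left(\frac{1}{-15 + \frac{1}{100}}\right)^{2}} = \frac{1}{2 \left(\frac{1}{- \frac{1499}{100}}\right)^{2}} = \frac{1}{2 \left(- \frac{100}{1499}\right)^{2}} = \frac{1}{2 \cdot \frac{10000}{2247001}} = \frac{1}{\frac{20000}{2247001}} = \frac{2247001}{20000}$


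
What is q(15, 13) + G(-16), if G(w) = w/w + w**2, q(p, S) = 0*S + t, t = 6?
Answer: 263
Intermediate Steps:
q(p, S) = 6 (q(p, S) = 0*S + 6 = 0 + 6 = 6)
G(w) = 1 + w**2
q(15, 13) + G(-16) = 6 + (1 + (-16)**2) = 6 + (1 + 256) = 6 + 257 = 263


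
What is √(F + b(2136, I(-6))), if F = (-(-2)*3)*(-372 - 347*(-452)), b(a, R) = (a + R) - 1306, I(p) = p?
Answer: 2*√234914 ≈ 969.36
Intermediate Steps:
b(a, R) = -1306 + R + a (b(a, R) = (R + a) - 1306 = -1306 + R + a)
F = 938832 (F = (-1*(-6))*(-372 + 156844) = 6*156472 = 938832)
√(F + b(2136, I(-6))) = √(938832 + (-1306 - 6 + 2136)) = √(938832 + 824) = √939656 = 2*√234914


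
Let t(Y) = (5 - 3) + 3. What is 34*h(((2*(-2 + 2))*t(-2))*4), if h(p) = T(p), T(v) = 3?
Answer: 102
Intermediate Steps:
t(Y) = 5 (t(Y) = 2 + 3 = 5)
h(p) = 3
34*h(((2*(-2 + 2))*t(-2))*4) = 34*3 = 102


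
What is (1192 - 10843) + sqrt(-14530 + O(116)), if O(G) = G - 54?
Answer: -9651 + 2*I*sqrt(3617) ≈ -9651.0 + 120.28*I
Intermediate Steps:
O(G) = -54 + G
(1192 - 10843) + sqrt(-14530 + O(116)) = (1192 - 10843) + sqrt(-14530 + (-54 + 116)) = -9651 + sqrt(-14530 + 62) = -9651 + sqrt(-14468) = -9651 + 2*I*sqrt(3617)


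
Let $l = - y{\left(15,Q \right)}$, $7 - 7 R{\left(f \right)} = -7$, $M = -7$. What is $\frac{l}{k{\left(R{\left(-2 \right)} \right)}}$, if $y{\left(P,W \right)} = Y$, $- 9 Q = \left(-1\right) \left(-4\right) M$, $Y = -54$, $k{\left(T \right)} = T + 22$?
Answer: $\frac{9}{4} \approx 2.25$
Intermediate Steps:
$R{\left(f \right)} = 2$ ($R{\left(f \right)} = 1 - -1 = 1 + 1 = 2$)
$k{\left(T \right)} = 22 + T$
$Q = \frac{28}{9}$ ($Q = - \frac{\left(-1\right) \left(-4\right) \left(-7\right)}{9} = - \frac{4 \left(-7\right)}{9} = \left(- \frac{1}{9}\right) \left(-28\right) = \frac{28}{9} \approx 3.1111$)
$y{\left(P,W \right)} = -54$
$l = 54$ ($l = \left(-1\right) \left(-54\right) = 54$)
$\frac{l}{k{\left(R{\left(-2 \right)} \right)}} = \frac{54}{22 + 2} = \frac{54}{24} = 54 \cdot \frac{1}{24} = \frac{9}{4}$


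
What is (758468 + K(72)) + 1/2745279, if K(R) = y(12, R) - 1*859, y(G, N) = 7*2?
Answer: 2079886511818/2745279 ≈ 7.5762e+5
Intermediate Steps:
y(G, N) = 14
K(R) = -845 (K(R) = 14 - 1*859 = 14 - 859 = -845)
(758468 + K(72)) + 1/2745279 = (758468 - 845) + 1/2745279 = 757623 + 1/2745279 = 2079886511818/2745279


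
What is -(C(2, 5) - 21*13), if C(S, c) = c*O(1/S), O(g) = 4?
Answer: 253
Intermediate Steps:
C(S, c) = 4*c (C(S, c) = c*4 = 4*c)
-(C(2, 5) - 21*13) = -(4*5 - 21*13) = -(20 - 273) = -1*(-253) = 253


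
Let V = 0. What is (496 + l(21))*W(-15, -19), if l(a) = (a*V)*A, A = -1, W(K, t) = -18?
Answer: -8928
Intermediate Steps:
l(a) = 0 (l(a) = (a*0)*(-1) = 0*(-1) = 0)
(496 + l(21))*W(-15, -19) = (496 + 0)*(-18) = 496*(-18) = -8928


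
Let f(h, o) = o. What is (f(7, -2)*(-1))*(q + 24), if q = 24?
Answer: 96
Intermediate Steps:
(f(7, -2)*(-1))*(q + 24) = (-2*(-1))*(24 + 24) = 2*48 = 96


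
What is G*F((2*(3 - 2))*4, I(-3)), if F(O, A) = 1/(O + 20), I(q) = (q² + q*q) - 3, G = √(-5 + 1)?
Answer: I/14 ≈ 0.071429*I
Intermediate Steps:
G = 2*I (G = √(-4) = 2*I ≈ 2.0*I)
I(q) = -3 + 2*q² (I(q) = (q² + q²) - 3 = 2*q² - 3 = -3 + 2*q²)
F(O, A) = 1/(20 + O)
G*F((2*(3 - 2))*4, I(-3)) = (2*I)/(20 + (2*(3 - 2))*4) = (2*I)/(20 + (2*1)*4) = (2*I)/(20 + 2*4) = (2*I)/(20 + 8) = (2*I)/28 = (2*I)*(1/28) = I/14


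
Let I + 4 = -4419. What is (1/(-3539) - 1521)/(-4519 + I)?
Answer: 2691410/15822869 ≈ 0.17010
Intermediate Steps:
I = -4423 (I = -4 - 4419 = -4423)
(1/(-3539) - 1521)/(-4519 + I) = (1/(-3539) - 1521)/(-4519 - 4423) = (-1/3539 - 1521)/(-8942) = -5382820/3539*(-1/8942) = 2691410/15822869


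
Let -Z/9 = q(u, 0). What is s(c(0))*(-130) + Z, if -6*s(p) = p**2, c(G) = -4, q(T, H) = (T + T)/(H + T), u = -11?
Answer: 986/3 ≈ 328.67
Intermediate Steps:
q(T, H) = 2*T/(H + T) (q(T, H) = (2*T)/(H + T) = 2*T/(H + T))
s(p) = -p**2/6
Z = -18 (Z = -18*(-11)/(0 - 11) = -18*(-11)/(-11) = -18*(-11)*(-1)/11 = -9*2 = -18)
s(c(0))*(-130) + Z = -1/6*(-4)**2*(-130) - 18 = -1/6*16*(-130) - 18 = -8/3*(-130) - 18 = 1040/3 - 18 = 986/3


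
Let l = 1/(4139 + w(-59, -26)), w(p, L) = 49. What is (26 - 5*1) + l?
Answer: 87949/4188 ≈ 21.000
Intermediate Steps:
l = 1/4188 (l = 1/(4139 + 49) = 1/4188 ≈ 0.00023878)
(26 - 5*1) + l = (26 - 5*1) + 1/4188 = (26 - 5) + 1/4188 = 21 + 1/4188 = 87949/4188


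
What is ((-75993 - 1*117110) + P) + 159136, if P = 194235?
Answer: 160268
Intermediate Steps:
((-75993 - 1*117110) + P) + 159136 = ((-75993 - 1*117110) + 194235) + 159136 = ((-75993 - 117110) + 194235) + 159136 = (-193103 + 194235) + 159136 = 1132 + 159136 = 160268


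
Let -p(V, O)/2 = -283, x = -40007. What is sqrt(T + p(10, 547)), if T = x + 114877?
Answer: 2*sqrt(18859) ≈ 274.66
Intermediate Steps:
p(V, O) = 566 (p(V, O) = -2*(-283) = 566)
T = 74870 (T = -40007 + 114877 = 74870)
sqrt(T + p(10, 547)) = sqrt(74870 + 566) = sqrt(75436) = 2*sqrt(18859)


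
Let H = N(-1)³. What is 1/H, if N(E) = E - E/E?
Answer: -⅛ ≈ -0.12500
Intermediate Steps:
N(E) = -1 + E (N(E) = E - 1*1 = E - 1 = -1 + E)
H = -8 (H = (-1 - 1)³ = (-2)³ = -8)
1/H = 1/(-8) = -⅛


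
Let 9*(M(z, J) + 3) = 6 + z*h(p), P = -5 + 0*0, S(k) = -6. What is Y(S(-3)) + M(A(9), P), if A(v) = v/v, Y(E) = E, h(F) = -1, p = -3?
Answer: -76/9 ≈ -8.4444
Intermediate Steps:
P = -5 (P = -5 + 0 = -5)
A(v) = 1
M(z, J) = -7/3 - z/9 (M(z, J) = -3 + (6 + z*(-1))/9 = -3 + (6 - z)/9 = -3 + (⅔ - z/9) = -7/3 - z/9)
Y(S(-3)) + M(A(9), P) = -6 + (-7/3 - ⅑*1) = -6 + (-7/3 - ⅑) = -6 - 22/9 = -76/9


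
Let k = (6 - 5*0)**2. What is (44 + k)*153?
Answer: 12240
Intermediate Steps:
k = 36 (k = (6 + 0)**2 = 6**2 = 36)
(44 + k)*153 = (44 + 36)*153 = 80*153 = 12240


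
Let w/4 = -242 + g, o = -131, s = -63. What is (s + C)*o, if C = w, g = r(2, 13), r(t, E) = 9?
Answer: 130345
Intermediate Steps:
g = 9
w = -932 (w = 4*(-242 + 9) = 4*(-233) = -932)
C = -932
(s + C)*o = (-63 - 932)*(-131) = -995*(-131) = 130345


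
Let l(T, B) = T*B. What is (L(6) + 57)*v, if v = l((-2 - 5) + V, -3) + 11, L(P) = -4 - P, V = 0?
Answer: 1504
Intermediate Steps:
l(T, B) = B*T
v = 32 (v = -3*((-2 - 5) + 0) + 11 = -3*(-7 + 0) + 11 = -3*(-7) + 11 = 21 + 11 = 32)
(L(6) + 57)*v = ((-4 - 1*6) + 57)*32 = ((-4 - 6) + 57)*32 = (-10 + 57)*32 = 47*32 = 1504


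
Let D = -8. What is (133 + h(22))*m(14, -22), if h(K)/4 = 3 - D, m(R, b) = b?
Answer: -3894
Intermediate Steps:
h(K) = 44 (h(K) = 4*(3 - 1*(-8)) = 4*(3 + 8) = 4*11 = 44)
(133 + h(22))*m(14, -22) = (133 + 44)*(-22) = 177*(-22) = -3894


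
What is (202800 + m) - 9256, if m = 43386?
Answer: 236930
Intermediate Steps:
(202800 + m) - 9256 = (202800 + 43386) - 9256 = 246186 - 9256 = 236930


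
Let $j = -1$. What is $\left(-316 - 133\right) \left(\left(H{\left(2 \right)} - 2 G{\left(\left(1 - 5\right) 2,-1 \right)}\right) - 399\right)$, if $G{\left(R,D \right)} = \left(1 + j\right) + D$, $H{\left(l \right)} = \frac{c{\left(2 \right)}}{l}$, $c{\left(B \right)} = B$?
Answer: $177804$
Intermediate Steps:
$H{\left(l \right)} = \frac{2}{l}$
$G{\left(R,D \right)} = D$ ($G{\left(R,D \right)} = \left(1 - 1\right) + D = 0 + D = D$)
$\left(-316 - 133\right) \left(\left(H{\left(2 \right)} - 2 G{\left(\left(1 - 5\right) 2,-1 \right)}\right) - 399\right) = \left(-316 - 133\right) \left(\left(\frac{2}{2} - -2\right) - 399\right) = - 449 \left(\left(2 \cdot \frac{1}{2} + 2\right) - 399\right) = - 449 \left(\left(1 + 2\right) - 399\right) = - 449 \left(3 - 399\right) = \left(-449\right) \left(-396\right) = 177804$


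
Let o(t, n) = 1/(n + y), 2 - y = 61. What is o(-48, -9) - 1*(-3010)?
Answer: 204679/68 ≈ 3010.0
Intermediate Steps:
y = -59 (y = 2 - 1*61 = 2 - 61 = -59)
o(t, n) = 1/(-59 + n) (o(t, n) = 1/(n - 59) = 1/(-59 + n))
o(-48, -9) - 1*(-3010) = 1/(-59 - 9) - 1*(-3010) = 1/(-68) + 3010 = -1/68 + 3010 = 204679/68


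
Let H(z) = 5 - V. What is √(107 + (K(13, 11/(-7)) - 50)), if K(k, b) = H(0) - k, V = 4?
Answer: 3*√5 ≈ 6.7082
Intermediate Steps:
H(z) = 1 (H(z) = 5 - 1*4 = 5 - 4 = 1)
K(k, b) = 1 - k
√(107 + (K(13, 11/(-7)) - 50)) = √(107 + ((1 - 1*13) - 50)) = √(107 + ((1 - 13) - 50)) = √(107 + (-12 - 50)) = √(107 - 62) = √45 = 3*√5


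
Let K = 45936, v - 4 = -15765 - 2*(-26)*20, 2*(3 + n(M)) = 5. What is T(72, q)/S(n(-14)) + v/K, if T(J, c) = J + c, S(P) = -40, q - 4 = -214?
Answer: 239597/76560 ≈ 3.1295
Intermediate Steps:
q = -210 (q = 4 - 214 = -210)
n(M) = -½ (n(M) = -3 + (½)*5 = -3 + 5/2 = -½)
v = -14721 (v = 4 + (-15765 - 2*(-26)*20) = 4 + (-15765 - (-52)*20) = 4 + (-15765 - 1*(-1040)) = 4 + (-15765 + 1040) = 4 - 14725 = -14721)
T(72, q)/S(n(-14)) + v/K = (72 - 210)/(-40) - 14721/45936 = -138*(-1/40) - 14721*1/45936 = 69/20 - 4907/15312 = 239597/76560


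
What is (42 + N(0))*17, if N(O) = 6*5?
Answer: 1224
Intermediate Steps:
N(O) = 30
(42 + N(0))*17 = (42 + 30)*17 = 72*17 = 1224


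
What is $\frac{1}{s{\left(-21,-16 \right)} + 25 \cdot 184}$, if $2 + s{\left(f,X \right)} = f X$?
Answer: $\frac{1}{4934} \approx 0.00020268$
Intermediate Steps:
$s{\left(f,X \right)} = -2 + X f$ ($s{\left(f,X \right)} = -2 + f X = -2 + X f$)
$\frac{1}{s{\left(-21,-16 \right)} + 25 \cdot 184} = \frac{1}{\left(-2 - -336\right) + 25 \cdot 184} = \frac{1}{\left(-2 + 336\right) + 4600} = \frac{1}{334 + 4600} = \frac{1}{4934}$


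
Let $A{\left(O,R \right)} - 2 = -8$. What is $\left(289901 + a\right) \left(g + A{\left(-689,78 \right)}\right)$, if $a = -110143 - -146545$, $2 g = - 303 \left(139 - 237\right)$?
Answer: $4842662823$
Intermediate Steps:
$A{\left(O,R \right)} = -6$ ($A{\left(O,R \right)} = 2 - 8 = -6$)
$g = 14847$ ($g = \frac{\left(-303\right) \left(139 - 237\right)}{2} = \frac{\left(-303\right) \left(-98\right)}{2} = \frac{1}{2} \cdot 29694 = 14847$)
$a = 36402$ ($a = -110143 + 146545 = 36402$)
$\left(289901 + a\right) \left(g + A{\left(-689,78 \right)}\right) = \left(289901 + 36402\right) \left(14847 - 6\right) = 326303 \cdot 14841 = 4842662823$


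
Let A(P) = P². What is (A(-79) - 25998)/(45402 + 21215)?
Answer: -19757/66617 ≈ -0.29658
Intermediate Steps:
(A(-79) - 25998)/(45402 + 21215) = ((-79)² - 25998)/(45402 + 21215) = (6241 - 25998)/66617 = -19757*1/66617 = -19757/66617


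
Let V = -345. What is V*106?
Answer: -36570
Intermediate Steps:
V*106 = -345*106 = -36570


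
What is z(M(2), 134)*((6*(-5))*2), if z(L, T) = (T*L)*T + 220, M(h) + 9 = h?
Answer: 7528320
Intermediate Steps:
M(h) = -9 + h
z(L, T) = 220 + L*T² (z(L, T) = (L*T)*T + 220 = L*T² + 220 = 220 + L*T²)
z(M(2), 134)*((6*(-5))*2) = (220 + (-9 + 2)*134²)*((6*(-5))*2) = (220 - 7*17956)*(-30*2) = (220 - 125692)*(-60) = -125472*(-60) = 7528320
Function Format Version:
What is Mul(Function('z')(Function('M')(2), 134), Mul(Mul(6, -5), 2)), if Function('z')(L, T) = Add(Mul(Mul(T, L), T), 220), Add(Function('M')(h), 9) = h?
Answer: 7528320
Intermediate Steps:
Function('M')(h) = Add(-9, h)
Function('z')(L, T) = Add(220, Mul(L, Pow(T, 2))) (Function('z')(L, T) = Add(Mul(Mul(L, T), T), 220) = Add(Mul(L, Pow(T, 2)), 220) = Add(220, Mul(L, Pow(T, 2))))
Mul(Function('z')(Function('M')(2), 134), Mul(Mul(6, -5), 2)) = Mul(Add(220, Mul(Add(-9, 2), Pow(134, 2))), Mul(Mul(6, -5), 2)) = Mul(Add(220, Mul(-7, 17956)), Mul(-30, 2)) = Mul(Add(220, -125692), -60) = Mul(-125472, -60) = 7528320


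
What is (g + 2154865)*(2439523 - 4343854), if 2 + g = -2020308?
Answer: -256237257705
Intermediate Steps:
g = -2020310 (g = -2 - 2020308 = -2020310)
(g + 2154865)*(2439523 - 4343854) = (-2020310 + 2154865)*(2439523 - 4343854) = 134555*(-1904331) = -256237257705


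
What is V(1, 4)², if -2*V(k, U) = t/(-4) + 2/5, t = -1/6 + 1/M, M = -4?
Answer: 14641/230400 ≈ 0.063546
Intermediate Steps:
t = -5/12 (t = -1/6 + 1/(-4) = -1*⅙ + 1*(-¼) = -⅙ - ¼ = -5/12 ≈ -0.41667)
V(k, U) = -121/480 (V(k, U) = -(-5/12/(-4) + 2/5)/2 = -(-5/12*(-¼) + 2*(⅕))/2 = -(5/48 + ⅖)/2 = -½*121/240 = -121/480)
V(1, 4)² = (-121/480)² = 14641/230400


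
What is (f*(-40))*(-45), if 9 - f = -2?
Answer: 19800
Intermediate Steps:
f = 11 (f = 9 - 1*(-2) = 9 + 2 = 11)
(f*(-40))*(-45) = (11*(-40))*(-45) = -440*(-45) = 19800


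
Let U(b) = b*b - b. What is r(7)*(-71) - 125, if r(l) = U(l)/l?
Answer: -551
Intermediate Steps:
U(b) = b² - b
r(l) = -1 + l (r(l) = (l*(-1 + l))/l = -1 + l)
r(7)*(-71) - 125 = (-1 + 7)*(-71) - 125 = 6*(-71) - 125 = -426 - 125 = -551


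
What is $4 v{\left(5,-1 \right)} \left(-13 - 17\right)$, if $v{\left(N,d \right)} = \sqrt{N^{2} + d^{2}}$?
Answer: $- 120 \sqrt{26} \approx -611.88$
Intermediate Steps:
$4 v{\left(5,-1 \right)} \left(-13 - 17\right) = 4 \sqrt{5^{2} + \left(-1\right)^{2}} \left(-13 - 17\right) = 4 \sqrt{25 + 1} \left(-13 - 17\right) = 4 \sqrt{26} \left(-30\right) = - 120 \sqrt{26}$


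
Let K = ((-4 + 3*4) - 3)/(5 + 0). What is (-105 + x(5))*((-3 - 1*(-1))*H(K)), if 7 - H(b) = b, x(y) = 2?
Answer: 1236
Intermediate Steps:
K = 1 (K = ((-4 + 12) - 3)/5 = (8 - 3)*(⅕) = 5*(⅕) = 1)
H(b) = 7 - b
(-105 + x(5))*((-3 - 1*(-1))*H(K)) = (-105 + 2)*((-3 - 1*(-1))*(7 - 1*1)) = -103*(-3 + 1)*(7 - 1) = -(-206)*6 = -103*(-12) = 1236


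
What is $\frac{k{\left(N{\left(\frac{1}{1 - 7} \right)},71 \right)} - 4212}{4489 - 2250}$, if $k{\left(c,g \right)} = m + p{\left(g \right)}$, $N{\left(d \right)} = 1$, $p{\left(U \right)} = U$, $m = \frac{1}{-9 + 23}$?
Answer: $- \frac{57973}{31346} \approx -1.8495$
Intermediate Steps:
$m = \frac{1}{14} \approx 0.071429$
$k{\left(c,g \right)} = \frac{1}{14} + g$
$\frac{k{\left(N{\left(\frac{1}{1 - 7} \right)},71 \right)} - 4212}{4489 - 2250} = \frac{\left(\frac{1}{14} + 71\right) - 4212}{4489 - 2250} = \frac{\frac{995}{14} - 4212}{2239} = \left(- \frac{57973}{14}\right) \frac{1}{2239} = - \frac{57973}{31346}$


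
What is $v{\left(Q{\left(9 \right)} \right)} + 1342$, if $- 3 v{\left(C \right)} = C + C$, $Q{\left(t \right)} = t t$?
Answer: $1288$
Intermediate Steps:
$Q{\left(t \right)} = t^{2}$
$v{\left(C \right)} = - \frac{2 C}{3}$ ($v{\left(C \right)} = - \frac{C + C}{3} = - \frac{2 C}{3}$)
$v{\left(Q{\left(9 \right)} \right)} + 1342 = - \frac{2 \cdot 9^{2}}{3} + 1342 = \left(- \frac{2}{3}\right) 81 + 1342 = -54 + 1342 = 1288$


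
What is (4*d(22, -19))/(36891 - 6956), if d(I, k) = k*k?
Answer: 1444/29935 ≈ 0.048238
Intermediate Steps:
d(I, k) = k²
(4*d(22, -19))/(36891 - 6956) = (4*(-19)²)/(36891 - 6956) = (4*361)/29935 = 1444*(1/29935) = 1444/29935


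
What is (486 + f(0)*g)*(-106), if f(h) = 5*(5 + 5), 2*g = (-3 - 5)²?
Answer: -221116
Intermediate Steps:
g = 32 (g = (-3 - 5)²/2 = (½)*(-8)² = (½)*64 = 32)
f(h) = 50 (f(h) = 5*10 = 50)
(486 + f(0)*g)*(-106) = (486 + 50*32)*(-106) = (486 + 1600)*(-106) = 2086*(-106) = -221116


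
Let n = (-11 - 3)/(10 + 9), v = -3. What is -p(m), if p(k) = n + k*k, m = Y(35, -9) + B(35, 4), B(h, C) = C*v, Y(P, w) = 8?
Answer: -290/19 ≈ -15.263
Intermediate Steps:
B(h, C) = -3*C (B(h, C) = C*(-3) = -3*C)
n = -14/19 ≈ -0.73684
m = -4 (m = 8 - 3*4 = 8 - 12 = -4)
p(k) = -14/19 + k² (p(k) = -14/19 + k*k = -14/19 + k²)
-p(m) = -(-14/19 + (-4)²) = -(-14/19 + 16) = -1*290/19 = -290/19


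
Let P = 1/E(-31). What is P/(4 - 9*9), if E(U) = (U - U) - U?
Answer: -1/2387 ≈ -0.00041894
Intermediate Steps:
E(U) = -U (E(U) = 0 - U = -U)
P = 1/31 (P = 1/(-1*(-31)) = 1/31 ≈ 0.032258)
P/(4 - 9*9) = 1/(31*(4 - 9*9)) = 1/(31*(4 - 81)) = (1/31)/(-77) = (1/31)*(-1/77) = -1/2387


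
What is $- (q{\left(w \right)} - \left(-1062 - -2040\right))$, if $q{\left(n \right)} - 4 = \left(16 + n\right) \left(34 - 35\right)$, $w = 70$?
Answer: $1060$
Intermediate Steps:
$q{\left(n \right)} = -12 - n$ ($q{\left(n \right)} = 4 + \left(16 + n\right) \left(34 - 35\right) = 4 + \left(16 + n\right) \left(-1\right) = 4 - \left(16 + n\right) = -12 - n$)
$- (q{\left(w \right)} - \left(-1062 - -2040\right)) = - (\left(-12 - 70\right) - \left(-1062 - -2040\right)) = - (\left(-12 - 70\right) - \left(-1062 + 2040\right)) = - (-82 - 978) = \left(-1\right) \left(-1060\right) = 1060$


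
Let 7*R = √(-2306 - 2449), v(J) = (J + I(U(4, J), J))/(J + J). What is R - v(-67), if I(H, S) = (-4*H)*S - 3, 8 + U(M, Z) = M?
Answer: -571/67 + I*√4755/7 ≈ -8.5224 + 9.8509*I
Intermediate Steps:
U(M, Z) = -8 + M
I(H, S) = -3 - 4*H*S (I(H, S) = -4*H*S - 3 = -3 - 4*H*S)
v(J) = (-3 + 17*J)/(2*J) (v(J) = (J + (-3 - 4*(-8 + 4)*J))/(J + J) = (J + (-3 - 4*(-4)*J))/((2*J)) = (J + (-3 + 16*J))*(1/(2*J)) = (-3 + 17*J)*(1/(2*J)) = (-3 + 17*J)/(2*J))
R = I*√4755/7 (R = √(-2306 - 2449)/7 = √(-4755)/7 = (I*√4755)/7 = I*√4755/7 ≈ 9.8509*I)
R - v(-67) = I*√4755/7 - (-3 + 17*(-67))/(2*(-67)) = I*√4755/7 - (-1)*(-3 - 1139)/(2*67) = I*√4755/7 - (-1)*(-1142)/(2*67) = I*√4755/7 - 1*571/67 = I*√4755/7 - 571/67 = -571/67 + I*√4755/7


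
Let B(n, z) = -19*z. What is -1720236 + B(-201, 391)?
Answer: -1727665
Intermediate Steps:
-1720236 + B(-201, 391) = -1720236 - 19*391 = -1720236 - 7429 = -1727665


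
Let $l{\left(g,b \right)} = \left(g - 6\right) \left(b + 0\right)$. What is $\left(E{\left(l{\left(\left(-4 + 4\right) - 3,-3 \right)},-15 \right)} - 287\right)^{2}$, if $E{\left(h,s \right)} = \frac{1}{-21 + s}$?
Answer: $\frac{106770889}{1296} \approx 82385.0$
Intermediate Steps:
$l{\left(g,b \right)} = b \left(-6 + g\right)$ ($l{\left(g,b \right)} = \left(g - 6\right) b = \left(-6 + g\right) b = b \left(-6 + g\right)$)
$\left(E{\left(l{\left(\left(-4 + 4\right) - 3,-3 \right)},-15 \right)} - 287\right)^{2} = \left(\frac{1}{-21 - 15} - 287\right)^{2} = \left(\frac{1}{-36} - 287\right)^{2} = \left(- \frac{1}{36} - 287\right)^{2} = \left(- \frac{10333}{36}\right)^{2} = \frac{106770889}{1296}$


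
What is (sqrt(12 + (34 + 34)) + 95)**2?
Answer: 9105 + 760*sqrt(5) ≈ 10804.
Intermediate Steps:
(sqrt(12 + (34 + 34)) + 95)**2 = (sqrt(12 + 68) + 95)**2 = (sqrt(80) + 95)**2 = (4*sqrt(5) + 95)**2 = (95 + 4*sqrt(5))**2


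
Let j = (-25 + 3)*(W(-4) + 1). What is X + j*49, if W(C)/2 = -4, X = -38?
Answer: 7508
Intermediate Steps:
W(C) = -8 (W(C) = 2*(-4) = -8)
j = 154 (j = (-25 + 3)*(-8 + 1) = -22*(-7) = 154)
X + j*49 = -38 + 154*49 = -38 + 7546 = 7508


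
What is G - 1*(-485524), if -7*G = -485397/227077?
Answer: 771759818833/1589539 ≈ 4.8552e+5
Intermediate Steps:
G = 485397/1589539 (G = -(-485397)/(7*227077) = -1/7*(-485397/227077) = 485397/1589539 ≈ 0.30537)
G - 1*(-485524) = 485397/1589539 - 1*(-485524) = 485397/1589539 + 485524 = 771759818833/1589539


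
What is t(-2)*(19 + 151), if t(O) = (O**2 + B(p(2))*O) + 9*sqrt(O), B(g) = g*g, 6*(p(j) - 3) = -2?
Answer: -15640/9 + 1530*I*sqrt(2) ≈ -1737.8 + 2163.7*I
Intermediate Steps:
p(j) = 8/3 (p(j) = 3 + (1/6)*(-2) = 3 - 1/3 = 8/3)
B(g) = g**2
t(O) = O**2 + 9*sqrt(O) + 64*O/9 (t(O) = (O**2 + (8/3)**2*O) + 9*sqrt(O) = (O**2 + 64*O/9) + 9*sqrt(O) = O**2 + 9*sqrt(O) + 64*O/9)
t(-2)*(19 + 151) = ((-2)**2 + 9*sqrt(-2) + (64/9)*(-2))*(19 + 151) = (4 + 9*(I*sqrt(2)) - 128/9)*170 = (4 + 9*I*sqrt(2) - 128/9)*170 = (-92/9 + 9*I*sqrt(2))*170 = -15640/9 + 1530*I*sqrt(2)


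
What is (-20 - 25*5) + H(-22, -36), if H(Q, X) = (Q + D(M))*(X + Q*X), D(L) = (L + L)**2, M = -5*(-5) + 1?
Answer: 2027447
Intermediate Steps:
M = 26 (M = 25 + 1 = 26)
D(L) = 4*L**2 (D(L) = (2*L)**2 = 4*L**2)
H(Q, X) = (2704 + Q)*(X + Q*X) (H(Q, X) = (Q + 4*26**2)*(X + Q*X) = (Q + 4*676)*(X + Q*X) = (Q + 2704)*(X + Q*X) = (2704 + Q)*(X + Q*X))
(-20 - 25*5) + H(-22, -36) = (-20 - 25*5) - 36*(2704 + (-22)**2 + 2705*(-22)) = (-20 - 125) - 36*(2704 + 484 - 59510) = -145 - 36*(-56322) = -145 + 2027592 = 2027447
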